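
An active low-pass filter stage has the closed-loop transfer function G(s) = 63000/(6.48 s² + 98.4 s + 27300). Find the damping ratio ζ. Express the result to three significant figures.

Dividing through by 6.48: denominator becomes s² + 15.19 s + 4213.
So ω_n = √4213 = 64.9 rad/s and ζ = 15.19/(2·64.9) = 0.117.

ζ ≈ 0.117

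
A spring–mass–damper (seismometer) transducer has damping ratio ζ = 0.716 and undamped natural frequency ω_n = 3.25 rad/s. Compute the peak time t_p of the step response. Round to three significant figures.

The damped frequency is ω_d = ω_n√(1−ζ²) = 3.25·√(1−0.513) = 2.27 rad/s.
Peak time t_p = π/ω_d = π/2.27 = 1.38 s.

t_p ≈ 1.38 s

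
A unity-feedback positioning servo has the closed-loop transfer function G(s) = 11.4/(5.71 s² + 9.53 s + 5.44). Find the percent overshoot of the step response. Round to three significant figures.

%OS ≈ 0.564%

Dividing through by 5.71: denominator becomes s² + 1.669 s + 0.9527.
So ω_n = √0.9527 = 0.976 rad/s and ζ = 1.669/(2·0.976) = 0.855.
Overshoot: exp(−π·0.855/√(1−0.855²)) = 0.00564, i.e. 0.564%.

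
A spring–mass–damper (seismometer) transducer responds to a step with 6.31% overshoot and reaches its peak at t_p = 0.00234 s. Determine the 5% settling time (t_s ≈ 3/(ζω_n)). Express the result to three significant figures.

t_s ≈ 0.00254 s

ζ from %OS: ζ = |ln 0.0631|/√(π²+ln²0.0631) = 0.660.
From t_p = π/ω_d, ω_d = π/0.00234 = 1340 rad/s, so ω_n = ω_d/√(1−ζ²) = 1790 rad/s.
t_s ≈ 3/(ζω_n) = 3/(0.660·1790) = 0.00254 s.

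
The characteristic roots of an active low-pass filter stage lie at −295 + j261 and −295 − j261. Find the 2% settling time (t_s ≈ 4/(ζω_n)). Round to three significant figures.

t_s ≈ 0.0136 s

For poles at −σ ± jω_d, ζω_n = σ = 295, so t_s ≈ 4/σ = 0.0136 s.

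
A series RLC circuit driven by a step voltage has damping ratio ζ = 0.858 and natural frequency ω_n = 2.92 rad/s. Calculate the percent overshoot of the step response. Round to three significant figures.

%OS ≈ 0.526%

For an underdamped second-order system, %OS = 100·exp(−πζ/√(1−ζ²)).
πζ/√(1−ζ²) = π·0.858/√(1−0.736) = 5.248, so %OS = 100·e^(−5.248) = 0.526%.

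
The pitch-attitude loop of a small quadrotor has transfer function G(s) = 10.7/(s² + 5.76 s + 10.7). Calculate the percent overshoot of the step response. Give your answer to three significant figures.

Matching coefficients with s² + 2ζω_n s + ω_n² gives ω_n² = 10.7 ⇒ ω_n = 3.27 rad/s, and ζ = 5.76/(2ω_n) = 0.880.
Overshoot: exp(−π·0.880/√(1−0.880²)) = 0.00293, i.e. 0.293%.

%OS ≈ 0.293%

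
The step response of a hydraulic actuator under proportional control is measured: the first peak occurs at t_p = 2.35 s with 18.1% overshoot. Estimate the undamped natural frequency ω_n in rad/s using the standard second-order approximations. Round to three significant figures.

ω_n ≈ 1.52 rad/s

The overshoot fixes ζ = −ln(OS)/√(π²+ln²(OS)) = 0.478.
From t_p = π/ω_d, ω_d = π/2.35 = 1.34 rad/s, so ω_n = ω_d/√(1−ζ²) = 1.52 rad/s.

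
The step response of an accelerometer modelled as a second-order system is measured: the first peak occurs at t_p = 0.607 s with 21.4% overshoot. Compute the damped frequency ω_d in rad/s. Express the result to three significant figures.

t_p = π/ω_d, so ω_d = π/0.607 = 5.18 rad/s.

ω_d ≈ 5.18 rad/s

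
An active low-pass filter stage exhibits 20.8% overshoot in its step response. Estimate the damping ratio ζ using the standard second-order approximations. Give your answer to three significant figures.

ζ = −ln(OS)/√(π² + (ln OS)²). With OS = 0.208, ln OS = −1.570 and ζ = 1.570/3.512 = 0.447.

ζ ≈ 0.447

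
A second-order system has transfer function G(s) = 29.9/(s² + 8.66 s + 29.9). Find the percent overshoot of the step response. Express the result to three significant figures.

Matching coefficients with s² + 2ζω_n s + ω_n² gives ω_n² = 29.9 ⇒ ω_n = 5.47 rad/s, and ζ = 8.66/(2ω_n) = 0.792.
%OS = 100 e^{−πζ/√(1−ζ²)} with ζ = 0.792 gives 1.70%.

%OS ≈ 1.70%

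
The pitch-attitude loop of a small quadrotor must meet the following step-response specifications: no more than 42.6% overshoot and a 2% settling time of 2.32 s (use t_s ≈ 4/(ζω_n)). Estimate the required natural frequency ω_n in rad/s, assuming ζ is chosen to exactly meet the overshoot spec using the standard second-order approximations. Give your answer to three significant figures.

ω_n ≈ 6.58 rad/s

From %OS = 100·exp(−πζ/√(1−ζ²)), invert to get ζ = −ln(OS)/√(π² + ln²(OS)) with OS = 0.426.
−ln 0.426 = 0.8533, so ζ = 0.8533/√(π² + 0.7281) = 0.262.
From t_s ≈ 4/(ζω_n): ω_n = 4/(ζ·t_s) = 4/(0.262·2.32) = 6.58 rad/s.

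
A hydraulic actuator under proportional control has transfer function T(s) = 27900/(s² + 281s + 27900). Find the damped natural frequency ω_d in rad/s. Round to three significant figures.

Comparing the denominator to s² + 2ζω_n s + ω_n²: ω_n = √27900 = 167 rad/s, and 2ζω_n = 281 so ζ = 281/(2·167) = 0.841.
ω_d = ω_n√(1−ζ²) = 90.3 rad/s.

ω_d ≈ 90.3 rad/s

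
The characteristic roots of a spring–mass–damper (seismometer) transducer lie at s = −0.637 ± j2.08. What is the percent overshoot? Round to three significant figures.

With σ = 0.637, ω_d = 2.08: ω_n = √(σ²+ω_d²) = 2.18 rad/s, ζ = σ/ω_n = 0.293.
%OS = 100·exp(−πζ/√(1−ζ²)) = 38.2%.

%OS ≈ 38.2%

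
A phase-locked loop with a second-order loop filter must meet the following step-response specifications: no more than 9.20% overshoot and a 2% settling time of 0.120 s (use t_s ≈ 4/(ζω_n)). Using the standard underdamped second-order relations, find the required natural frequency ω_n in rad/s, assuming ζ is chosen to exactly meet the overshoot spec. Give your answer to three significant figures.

ω_n ≈ 55.1 rad/s

ζ = −ln(OS)/√(π² + (ln OS)²). With OS = 0.0920, ln OS = −2.386 and ζ = 2.386/3.945 = 0.605.
Then ω_n = 4/(ζ t_s) = 4/(0.605 × 0.120) = 55.1 rad/s.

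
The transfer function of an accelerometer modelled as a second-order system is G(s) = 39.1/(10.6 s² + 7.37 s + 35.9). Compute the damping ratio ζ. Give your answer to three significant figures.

Dividing through by 10.6: denominator becomes s² + 0.6953 s + 3.387.
So ω_n = √3.387 = 1.84 rad/s and ζ = 0.6953/(2·1.84) = 0.189.

ζ ≈ 0.189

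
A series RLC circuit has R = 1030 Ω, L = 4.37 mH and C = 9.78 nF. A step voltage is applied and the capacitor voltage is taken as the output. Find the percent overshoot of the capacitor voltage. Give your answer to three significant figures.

For a series RLC circuit (capacitor voltage as output), ω_n = 1/√(LC) = 1/√(4.37 mH · 9.78 nF) = 153000 rad/s.
ζ = (R/2)·√(C/L) = (1030/2)·√(9.78 nF/4.37 mH) = 0.770.
%OS = 100·exp(−πζ/√(1−ζ²)) = 2.24%.

%OS ≈ 2.24%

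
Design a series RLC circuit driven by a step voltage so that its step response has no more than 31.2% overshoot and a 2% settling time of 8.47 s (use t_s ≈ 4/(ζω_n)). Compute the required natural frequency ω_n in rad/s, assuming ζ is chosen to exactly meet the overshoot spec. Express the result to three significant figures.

ω_n ≈ 1.36 rad/s

Inverting the overshoot relation: ζ = |ln 0.312|/√(π² + ln²0.312) = 0.348.
Then ω_n = 4/(ζ t_s) = 4/(0.348 × 8.47) = 1.36 rad/s.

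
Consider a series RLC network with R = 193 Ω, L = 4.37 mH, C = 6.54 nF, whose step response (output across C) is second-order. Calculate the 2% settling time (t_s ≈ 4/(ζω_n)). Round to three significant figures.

t_s ≈ 0.000181 s

For a series RLC circuit (capacitor voltage as output), ω_n = 1/√(LC) = 1/√(4.37 mH · 6.54 nF) = 187000 rad/s.
ζ = (R/2)·√(C/L) = (193/2)·√(6.54 nF/4.37 mH) = 0.118.
t_s ≈ 4/(ζω_n) = 0.000181 s.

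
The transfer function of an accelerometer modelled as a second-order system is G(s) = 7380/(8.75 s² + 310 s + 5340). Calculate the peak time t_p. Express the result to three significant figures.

t_p ≈ 0.182 s

Dividing through by 8.75: denominator becomes s² + 35.43 s + 610.3.
So ω_n = √610.3 = 24.7 rad/s and ζ = 35.43/(2·24.7) = 0.717.
ω_d = 24.7·√(1 − 0.717²) = 17.2 rad/s. t_p = π/ω_d = 0.182 s.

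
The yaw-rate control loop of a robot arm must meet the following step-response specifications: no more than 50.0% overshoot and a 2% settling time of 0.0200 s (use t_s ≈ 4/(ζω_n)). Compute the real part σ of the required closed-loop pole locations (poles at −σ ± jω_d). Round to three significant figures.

σ ≈ 200

The settling-time spec alone fixes σ = ζω_n = 4/t_s = 4/0.0200 = 200.
(Overshoot then fixes ζ = 0.215 and hence ω_d = σ·√(1−ζ²)/ζ = 906 rad/s.)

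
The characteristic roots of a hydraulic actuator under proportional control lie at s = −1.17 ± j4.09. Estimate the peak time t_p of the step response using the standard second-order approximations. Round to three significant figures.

t_p ≈ 0.768 s

t_p = π/ω_d with ω_d = 4.09 (the imaginary part), so t_p = 0.768 s.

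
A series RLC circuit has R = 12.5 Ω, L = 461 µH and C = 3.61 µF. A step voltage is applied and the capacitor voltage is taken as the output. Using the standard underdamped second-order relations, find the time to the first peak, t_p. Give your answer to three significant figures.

For a series RLC circuit (capacitor voltage as output), ω_n = 1/√(LC) = 1/√(461 µH · 3.61 µF) = 24500 rad/s.
ζ = (R/2)·√(C/L) = (12.5/2)·√(3.61 µF/461 µH) = 0.553.
The damped frequency ω_d = ω_n√(1−ζ²) = 20400 rad/s. t_p = π/ω_d = 0.000154 s.

t_p ≈ 0.000154 s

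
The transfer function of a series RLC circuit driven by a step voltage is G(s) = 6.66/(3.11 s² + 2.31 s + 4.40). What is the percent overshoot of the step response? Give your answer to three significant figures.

Dividing through by 3.11: denominator becomes s² + 0.7428 s + 1.415.
So ω_n = √1.415 = 1.19 rad/s and ζ = 0.7428/(2·1.19) = 0.312.
%OS = 100 e^{−πζ/√(1−ζ²)} with ζ = 0.312 gives 35.6%.

%OS ≈ 35.6%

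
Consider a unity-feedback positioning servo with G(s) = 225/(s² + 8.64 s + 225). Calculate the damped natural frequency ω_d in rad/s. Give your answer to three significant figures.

ω_n = √225 = 15.0 rad/s; ζ = 8.64/(2·15.0) = 0.288.
The damped frequency ω_d = ω_n√(1−ζ²) = 14.4 rad/s.

ω_d ≈ 14.4 rad/s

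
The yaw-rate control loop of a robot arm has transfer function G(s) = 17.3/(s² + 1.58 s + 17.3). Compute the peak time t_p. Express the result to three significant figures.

Matching coefficients with s² + 2ζω_n s + ω_n² gives ω_n² = 17.3 ⇒ ω_n = 4.16 rad/s, and ζ = 1.58/(2ω_n) = 0.190.
ω_d = 4.16·√(1 − 0.190²) = 4.08 rad/s. Then t_p = π/ω_d = 0.769 s.

t_p ≈ 0.769 s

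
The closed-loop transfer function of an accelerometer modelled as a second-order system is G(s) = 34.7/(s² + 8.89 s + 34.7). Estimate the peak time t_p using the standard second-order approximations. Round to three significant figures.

Comparing the denominator to s² + 2ζω_n s + ω_n²: ω_n = √34.7 = 5.89 rad/s, and 2ζω_n = 8.89 so ζ = 8.89/(2·5.89) = 0.755.
ω_d = 5.89·√(1 − 0.755²) = 3.87 rad/s. Then t_p = π/ω_d = 0.813 s.

t_p ≈ 0.813 s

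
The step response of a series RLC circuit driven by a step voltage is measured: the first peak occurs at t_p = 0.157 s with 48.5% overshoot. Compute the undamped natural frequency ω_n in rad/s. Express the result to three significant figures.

The overshoot fixes ζ = −ln(OS)/√(π²+ln²(OS)) = 0.224.
t_p = π/ω_d ⇒ ω_d = 20.0 rad/s; then ω_n = ω_d/√(1−ζ²) = 20.5 rad/s.

ω_n ≈ 20.5 rad/s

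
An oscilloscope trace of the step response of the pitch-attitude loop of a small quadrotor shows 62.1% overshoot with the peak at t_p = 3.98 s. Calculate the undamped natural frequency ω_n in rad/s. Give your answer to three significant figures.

The overshoot fixes ζ = −ln(OS)/√(π²+ln²(OS)) = 0.150.
From t_p = π/ω_d, ω_d = π/3.98 = 0.789 rad/s, so ω_n = ω_d/√(1−ζ²) = 0.798 rad/s.

ω_n ≈ 0.798 rad/s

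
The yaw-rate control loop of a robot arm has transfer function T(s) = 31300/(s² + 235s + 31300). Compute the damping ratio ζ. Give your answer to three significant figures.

ζ ≈ 0.664

Matching coefficients with s² + 2ζω_n s + ω_n² gives ω_n² = 31300 ⇒ ω_n = 177 rad/s, and ζ = 235/(2ω_n) = 0.664.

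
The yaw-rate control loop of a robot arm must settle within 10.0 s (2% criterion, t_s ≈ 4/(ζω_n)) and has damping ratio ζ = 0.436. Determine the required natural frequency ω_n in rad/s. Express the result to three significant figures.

ω_n ≈ 0.917 rad/s

Rearranging t_s ≈ 4/(ζω_n) gives ω_n = 4/(ζ·t_s) = 4/(0.436 × 10.0) = 0.917 rad/s.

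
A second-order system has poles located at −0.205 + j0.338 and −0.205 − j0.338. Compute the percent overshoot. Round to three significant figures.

%OS ≈ 14.9%

With σ = 0.205, ω_d = 0.338: ω_n = √(σ²+ω_d²) = 0.395 rad/s, ζ = σ/ω_n = 0.519.
%OS = 100 e^{−πζ/√(1−ζ²)} with ζ = 0.519 gives 14.9%.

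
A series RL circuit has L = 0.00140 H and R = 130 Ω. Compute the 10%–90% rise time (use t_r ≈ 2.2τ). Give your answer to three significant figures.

τ = L/R = 0.00140/130 = 0.0000108 s.
t_r ≈ 2.2τ = 0.0000237 s.

t_r ≈ 0.0000237 s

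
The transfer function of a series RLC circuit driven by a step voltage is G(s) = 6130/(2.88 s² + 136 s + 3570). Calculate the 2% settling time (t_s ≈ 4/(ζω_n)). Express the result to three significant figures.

t_s ≈ 0.169 s

Dividing through by 2.88: denominator becomes s² + 47.22 s + 1240.
So ω_n = √1240 = 35.2 rad/s and ζ = 47.22/(2·35.2) = 0.671.
t_s ≈ 4/(ζω_n) = 0.169 s.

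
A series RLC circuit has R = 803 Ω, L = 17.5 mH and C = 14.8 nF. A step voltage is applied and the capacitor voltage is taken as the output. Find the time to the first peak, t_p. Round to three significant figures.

t_p ≈ 0.0000544 s

For a series RLC circuit (capacitor voltage as output), ω_n = 1/√(LC) = 1/√(17.5 mH · 14.8 nF) = 62100 rad/s.
ζ = (R/2)·√(C/L) = (803/2)·√(14.8 nF/17.5 mH) = 0.369.
The damped frequency ω_d = ω_n√(1−ζ²) = 57700 rad/s. t_p = π/ω_d = 0.0000544 s.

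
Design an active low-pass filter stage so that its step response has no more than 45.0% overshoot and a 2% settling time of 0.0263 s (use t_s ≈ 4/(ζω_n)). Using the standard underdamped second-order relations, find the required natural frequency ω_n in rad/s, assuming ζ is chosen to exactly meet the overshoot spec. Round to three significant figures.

ω_n ≈ 617 rad/s

Inverting the overshoot relation: ζ = |ln 0.450|/√(π² + ln²0.450) = 0.246.
Then ω_n = 4/(ζ t_s) = 4/(0.246 × 0.0263) = 617 rad/s.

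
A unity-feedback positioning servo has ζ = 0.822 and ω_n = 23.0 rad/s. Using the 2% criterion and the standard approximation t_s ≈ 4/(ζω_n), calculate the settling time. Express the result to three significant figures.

t_s ≈ 0.212 s

t_s ≈ 4/(ζω_n) = 4/(0.822 × 23.0) = 0.212 s.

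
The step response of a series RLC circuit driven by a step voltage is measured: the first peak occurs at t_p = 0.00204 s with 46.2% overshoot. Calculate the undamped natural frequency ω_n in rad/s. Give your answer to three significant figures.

The overshoot fixes ζ = −ln(OS)/√(π²+ln²(OS)) = 0.239.
From t_p = π/ω_d, ω_d = π/0.00204 = 1540 rad/s, so ω_n = ω_d/√(1−ζ²) = 1590 rad/s.

ω_n ≈ 1590 rad/s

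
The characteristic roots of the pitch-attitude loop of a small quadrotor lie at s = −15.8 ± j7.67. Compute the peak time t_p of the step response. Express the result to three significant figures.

t_p = π/ω_d with ω_d = 7.67 (the imaginary part), so t_p = 0.410 s.

t_p ≈ 0.410 s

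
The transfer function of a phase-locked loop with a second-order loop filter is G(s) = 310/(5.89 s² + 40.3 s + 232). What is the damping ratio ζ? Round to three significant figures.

ζ ≈ 0.545

Dividing through by 5.89: denominator becomes s² + 6.842 s + 39.39.
So ω_n = √39.39 = 6.28 rad/s and ζ = 6.842/(2·6.28) = 0.545.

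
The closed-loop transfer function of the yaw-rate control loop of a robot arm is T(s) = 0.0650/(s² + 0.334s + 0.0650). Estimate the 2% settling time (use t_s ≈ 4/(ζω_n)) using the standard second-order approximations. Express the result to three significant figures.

Comparing the denominator to s² + 2ζω_n s + ω_n²: ω_n = √0.0650 = 0.255 rad/s, and 2ζω_n = 0.334 so ζ = 0.334/(2·0.255) = 0.655.
t_s ≈ 4/(ζω_n) = 4/(0.655·0.255) = 24.0 s.

t_s ≈ 24.0 s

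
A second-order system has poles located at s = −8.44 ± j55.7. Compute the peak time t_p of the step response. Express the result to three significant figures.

t_p ≈ 0.0564 s

t_p = π/ω_d with ω_d = 55.7 (the imaginary part), so t_p = 0.0564 s.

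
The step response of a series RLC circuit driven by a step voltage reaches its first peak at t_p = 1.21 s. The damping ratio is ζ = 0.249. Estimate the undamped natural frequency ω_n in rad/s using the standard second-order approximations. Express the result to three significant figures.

Peak time t_p = π/ω_d, so ω_d = π/t_p = π/1.21 = 2.60 rad/s.
ω_n = ω_d/√(1−ζ²) = 2.60/√0.938 = 2.68 rad/s.

ω_n ≈ 2.68 rad/s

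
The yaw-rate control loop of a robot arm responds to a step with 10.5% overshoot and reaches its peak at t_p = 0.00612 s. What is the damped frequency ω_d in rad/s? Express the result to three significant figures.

ω_d ≈ 513 rad/s

t_p = π/ω_d, so ω_d = π/0.00612 = 513 rad/s.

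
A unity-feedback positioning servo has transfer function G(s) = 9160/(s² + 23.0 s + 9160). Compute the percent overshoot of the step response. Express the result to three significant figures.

%OS ≈ 68.4%

Comparing the denominator to s² + 2ζω_n s + ω_n²: ω_n = √9160 = 95.7 rad/s, and 2ζω_n = 23.0 so ζ = 23.0/(2·95.7) = 0.120.
Overshoot: exp(−π·0.120/√(1−0.120²)) = 0.684, i.e. 68.4%.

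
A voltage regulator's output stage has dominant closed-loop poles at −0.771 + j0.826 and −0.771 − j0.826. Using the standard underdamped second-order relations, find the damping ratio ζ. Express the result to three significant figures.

ζ ≈ 0.682

The poles are at −σ ± jω_d with σ = 0.771 and ω_d = 0.826, so ω_n = √(σ²+ω_d²) = 1.13 rad/s and ζ = σ/ω_n = 0.682.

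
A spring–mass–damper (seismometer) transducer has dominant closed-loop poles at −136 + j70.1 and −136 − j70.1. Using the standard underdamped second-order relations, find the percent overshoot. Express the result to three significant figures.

%OS ≈ 0.225%

|pole| = ω_n = √(136² + 70.1²) = 153 rad/s; ζ = cos θ = σ/ω_n = 0.889.
Overshoot: exp(−π·0.889/√(1−0.889²)) = 0.00225, i.e. 0.225%.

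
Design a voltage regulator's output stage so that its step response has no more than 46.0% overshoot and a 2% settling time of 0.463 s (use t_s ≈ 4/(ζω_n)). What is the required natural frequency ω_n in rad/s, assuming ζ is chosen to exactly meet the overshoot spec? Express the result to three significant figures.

From %OS = 100·exp(−πζ/√(1−ζ²)), invert to get ζ = −ln(OS)/√(π² + ln²(OS)) with OS = 0.460.
−ln 0.460 = 0.7765, so ζ = 0.7765/√(π² + 0.6030) = 0.240.
From t_s ≈ 4/(ζω_n): ω_n = 4/(ζ·t_s) = 4/(0.240·0.463) = 36.0 rad/s.

ω_n ≈ 36.0 rad/s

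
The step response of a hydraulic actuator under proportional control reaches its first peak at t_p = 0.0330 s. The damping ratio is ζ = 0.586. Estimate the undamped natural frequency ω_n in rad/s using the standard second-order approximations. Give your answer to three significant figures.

ω_n ≈ 117 rad/s

Peak time t_p = π/ω_d, so ω_d = π/t_p = π/0.0330 = 95.2 rad/s.
ω_n = ω_d/√(1−ζ²) = 95.2/√0.657 = 117 rad/s.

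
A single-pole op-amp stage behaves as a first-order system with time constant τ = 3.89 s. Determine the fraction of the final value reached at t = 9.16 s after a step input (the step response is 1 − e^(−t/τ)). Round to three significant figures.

y(t)/y_∞ = 1 − e^(−t/τ) = 1 − e^(−9.16/3.89) = 1 − e^(−2.35) = 0.905.

y/y_∞ ≈ 0.905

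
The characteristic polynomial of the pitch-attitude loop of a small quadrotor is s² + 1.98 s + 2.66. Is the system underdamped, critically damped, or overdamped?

underdamped

a² − 4b = 1.98² − 4·2.66 < 0 (complex roots); the system is underdamped.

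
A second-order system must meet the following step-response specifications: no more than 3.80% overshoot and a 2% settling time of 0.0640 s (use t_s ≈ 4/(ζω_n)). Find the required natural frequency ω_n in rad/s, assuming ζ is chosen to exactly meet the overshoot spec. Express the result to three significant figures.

Inverting the overshoot relation: ζ = |ln 0.0380|/√(π² + ln²0.0380) = 0.721.
From t_s ≈ 4/(ζω_n): ω_n = 4/(ζ·t_s) = 4/(0.721·0.0640) = 86.7 rad/s.

ω_n ≈ 86.7 rad/s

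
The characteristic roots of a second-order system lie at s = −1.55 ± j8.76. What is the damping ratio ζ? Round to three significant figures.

With σ = 1.55, ω_d = 8.76: ω_n = √(σ²+ω_d²) = 8.90 rad/s, ζ = σ/ω_n = 0.174.

ζ ≈ 0.174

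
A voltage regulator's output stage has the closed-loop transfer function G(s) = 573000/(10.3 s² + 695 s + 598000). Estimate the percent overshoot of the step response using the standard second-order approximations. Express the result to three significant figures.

%OS ≈ 64.1%

Dividing through by 10.3: denominator becomes s² + 67.48 s + 58060.
So ω_n = √58060 = 241 rad/s and ζ = 67.48/(2·241) = 0.140.
%OS = 100 e^{−πζ/√(1−ζ²)} with ζ = 0.140 gives 64.1%.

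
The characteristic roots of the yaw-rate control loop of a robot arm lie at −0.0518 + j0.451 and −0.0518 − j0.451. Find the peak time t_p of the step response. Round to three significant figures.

t_p ≈ 6.97 s

t_p = π/ω_d with ω_d = 0.451 (the imaginary part), so t_p = 6.97 s.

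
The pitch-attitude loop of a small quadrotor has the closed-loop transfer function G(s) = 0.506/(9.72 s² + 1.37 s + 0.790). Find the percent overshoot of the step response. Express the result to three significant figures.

%OS ≈ 44.9%

Dividing through by 9.72: denominator becomes s² + 0.1409 s + 0.08128.
So ω_n = √0.08128 = 0.285 rad/s and ζ = 0.1409/(2·0.285) = 0.247.
%OS = 100·exp(−πζ/√(1−ζ²)) = 44.9%.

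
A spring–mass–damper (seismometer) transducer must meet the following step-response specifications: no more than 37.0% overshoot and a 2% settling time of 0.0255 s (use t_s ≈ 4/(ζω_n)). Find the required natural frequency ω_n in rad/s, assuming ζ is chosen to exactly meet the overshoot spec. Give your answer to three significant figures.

Inverting the overshoot relation: ζ = |ln 0.370|/√(π² + ln²0.370) = 0.302.
Then ω_n = 4/(ζ t_s) = 4/(0.302 × 0.0255) = 520 rad/s.

ω_n ≈ 520 rad/s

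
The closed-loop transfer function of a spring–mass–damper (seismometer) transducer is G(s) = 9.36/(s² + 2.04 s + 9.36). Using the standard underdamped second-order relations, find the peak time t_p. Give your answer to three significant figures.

t_p ≈ 1.09 s

ω_n = √9.36 = 3.06 rad/s; ζ = 2.04/(2·3.06) = 0.333.
ω_d = ω_n√(1−ζ²) = 2.88 rad/s. Then t_p = π/ω_d = 1.09 s.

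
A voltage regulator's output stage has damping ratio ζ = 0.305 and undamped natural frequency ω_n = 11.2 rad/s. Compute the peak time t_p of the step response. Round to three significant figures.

t_p ≈ 0.295 s

The damped frequency is ω_d = ω_n√(1−ζ²) = 11.2·√(1−0.0930) = 10.7 rad/s.
Peak time t_p = π/ω_d = π/10.7 = 0.295 s.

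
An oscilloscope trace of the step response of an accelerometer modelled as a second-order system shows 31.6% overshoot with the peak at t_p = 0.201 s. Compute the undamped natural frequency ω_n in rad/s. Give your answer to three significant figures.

ω_n ≈ 16.6 rad/s

From the overshoot, ζ = −ln(OS)/√(π²+ln²(OS)) = 0.344.
t_p = π/ω_d ⇒ ω_d = 15.6 rad/s; then ω_n = ω_d/√(1−ζ²) = 16.6 rad/s.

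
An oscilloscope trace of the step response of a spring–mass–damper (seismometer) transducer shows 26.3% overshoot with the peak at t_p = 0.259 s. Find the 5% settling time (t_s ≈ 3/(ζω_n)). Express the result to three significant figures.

From the overshoot, ζ = −ln(OS)/√(π²+ln²(OS)) = 0.391.
From t_p = π/ω_d, ω_d = π/0.259 = 12.1 rad/s, so ω_n = ω_d/√(1−ζ²) = 13.2 rad/s.
t_s ≈ 3/(ζω_n) = 3/(0.391·13.2) = 0.582 s.

t_s ≈ 0.582 s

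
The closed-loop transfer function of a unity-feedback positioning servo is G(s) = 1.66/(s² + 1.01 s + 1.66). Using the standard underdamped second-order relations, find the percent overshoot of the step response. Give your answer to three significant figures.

ω_n = √1.66 = 1.29 rad/s; ζ = 1.01/(2·1.29) = 0.392.
Overshoot: exp(−π·0.392/√(1−0.392²)) = 0.262, i.e. 26.2%.

%OS ≈ 26.2%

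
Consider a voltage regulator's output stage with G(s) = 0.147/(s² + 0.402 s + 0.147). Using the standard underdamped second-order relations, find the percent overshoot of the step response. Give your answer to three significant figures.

%OS ≈ 14.5%

Comparing the denominator to s² + 2ζω_n s + ω_n²: ω_n = √0.147 = 0.383 rad/s, and 2ζω_n = 0.402 so ζ = 0.402/(2·0.383) = 0.524.
%OS = 100·exp(−πζ/√(1−ζ²)) = 14.5%.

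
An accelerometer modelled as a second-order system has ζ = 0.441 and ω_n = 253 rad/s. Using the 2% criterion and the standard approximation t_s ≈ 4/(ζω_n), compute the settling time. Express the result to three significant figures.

t_s ≈ 0.0359 s

t_s ≈ 4/(ζω_n) = 4/(0.441 × 253) = 0.0359 s.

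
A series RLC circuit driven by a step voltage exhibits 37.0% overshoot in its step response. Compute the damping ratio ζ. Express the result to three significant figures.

From %OS = 100·exp(−πζ/√(1−ζ²)), invert to get ζ = −ln(OS)/√(π² + ln²(OS)) with OS = 0.370.
−ln 0.370 = 0.9943, so ζ = 0.9943/√(π² + 0.9885) = 0.302.

ζ ≈ 0.302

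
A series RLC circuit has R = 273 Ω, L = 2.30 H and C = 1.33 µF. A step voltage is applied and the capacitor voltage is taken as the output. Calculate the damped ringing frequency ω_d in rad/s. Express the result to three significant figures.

ω_d ≈ 569 rad/s

For a series RLC circuit (capacitor voltage as output), ω_n = 1/√(LC) = 1/√(2.30 H · 1.33 µF) = 572 rad/s.
ζ = (R/2)·√(C/L) = (273/2)·√(1.33 µF/2.30 H) = 0.104.
ω_d = ω_n√(1−ζ²) = 569 rad/s.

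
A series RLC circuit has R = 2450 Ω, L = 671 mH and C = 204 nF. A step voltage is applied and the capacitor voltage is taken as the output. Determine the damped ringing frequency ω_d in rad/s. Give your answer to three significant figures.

For a series RLC circuit (capacitor voltage as output), ω_n = 1/√(LC) = 1/√(671 mH · 204 nF) = 2700 rad/s.
ζ = (R/2)·√(C/L) = (2450/2)·√(204 nF/671 mH) = 0.675.
ω_d = ω_n√(1−ζ²) = 1990 rad/s.

ω_d ≈ 1990 rad/s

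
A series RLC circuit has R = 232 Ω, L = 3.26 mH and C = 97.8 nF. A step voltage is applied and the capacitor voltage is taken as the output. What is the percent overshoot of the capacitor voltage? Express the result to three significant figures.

%OS ≈ 7.54%

For a series RLC circuit (capacitor voltage as output), ω_n = 1/√(LC) = 1/√(3.26 mH · 97.8 nF) = 56000 rad/s.
ζ = (R/2)·√(C/L) = (232/2)·√(97.8 nF/3.26 mH) = 0.635.
%OS = 100 e^{−πζ/√(1−ζ²)} with ζ = 0.635 gives 7.54%.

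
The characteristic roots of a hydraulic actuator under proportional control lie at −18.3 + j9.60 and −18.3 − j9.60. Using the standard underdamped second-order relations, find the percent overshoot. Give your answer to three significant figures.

%OS ≈ 0.251%

With σ = 18.3, ω_d = 9.60: ω_n = √(σ²+ω_d²) = 20.7 rad/s, ζ = σ/ω_n = 0.886.
%OS = 100 e^{−πζ/√(1−ζ²)} with ζ = 0.886 gives 0.251%.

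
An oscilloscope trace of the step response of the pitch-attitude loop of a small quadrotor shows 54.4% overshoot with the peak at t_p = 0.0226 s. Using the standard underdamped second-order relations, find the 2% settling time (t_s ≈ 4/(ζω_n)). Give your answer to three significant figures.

The overshoot fixes ζ = −ln(OS)/√(π²+ln²(OS)) = 0.190.
t_p = π/ω_d ⇒ ω_d = 139 rad/s; then ω_n = ω_d/√(1−ζ²) = 142 rad/s.
t_s ≈ 4/(ζω_n) = 4/(0.190·142) = 0.148 s.

t_s ≈ 0.148 s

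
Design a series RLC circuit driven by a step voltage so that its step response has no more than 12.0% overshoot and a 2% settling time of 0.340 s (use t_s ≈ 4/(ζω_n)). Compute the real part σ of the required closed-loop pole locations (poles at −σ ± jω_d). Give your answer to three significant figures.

σ ≈ 11.8

The settling-time spec alone fixes σ = ζω_n = 4/t_s = 4/0.340 = 11.8.
(Overshoot then fixes ζ = 0.559 and hence ω_d = σ·√(1−ζ²)/ζ = 17.4 rad/s.)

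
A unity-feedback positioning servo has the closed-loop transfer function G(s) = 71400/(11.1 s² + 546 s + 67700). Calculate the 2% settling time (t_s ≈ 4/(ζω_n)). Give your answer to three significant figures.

Dividing through by 11.1: denominator becomes s² + 49.19 s + 6099.
So ω_n = √6099 = 78.1 rad/s and ζ = 49.19/(2·78.1) = 0.315.
t_s ≈ 4/(ζω_n) = 0.163 s.

t_s ≈ 0.163 s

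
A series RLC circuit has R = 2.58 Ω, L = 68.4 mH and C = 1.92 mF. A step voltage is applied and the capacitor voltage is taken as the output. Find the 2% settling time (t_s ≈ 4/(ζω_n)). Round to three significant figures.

For a series RLC circuit (capacitor voltage as output), ω_n = 1/√(LC) = 1/√(68.4 mH · 1.92 mF) = 87.3 rad/s.
ζ = (R/2)·√(C/L) = (2.58/2)·√(1.92 mF/68.4 mH) = 0.216.
t_s ≈ 4/(ζω_n) = 0.212 s.

t_s ≈ 0.212 s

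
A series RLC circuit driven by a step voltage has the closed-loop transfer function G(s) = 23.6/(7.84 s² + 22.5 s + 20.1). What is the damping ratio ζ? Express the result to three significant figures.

ζ ≈ 0.896

Dividing through by 7.84: denominator becomes s² + 2.870 s + 2.564.
So ω_n = √2.564 = 1.60 rad/s and ζ = 2.870/(2·1.60) = 0.896.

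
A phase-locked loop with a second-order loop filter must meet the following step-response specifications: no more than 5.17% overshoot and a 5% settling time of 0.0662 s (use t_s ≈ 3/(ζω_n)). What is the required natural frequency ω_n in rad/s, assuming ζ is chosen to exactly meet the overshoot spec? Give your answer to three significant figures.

From %OS = 100·exp(−πζ/√(1−ζ²)), invert to get ζ = −ln(OS)/√(π² + ln²(OS)) with OS = 0.0517.
−ln 0.0517 = 2.962, so ζ = 2.962/√(π² + 8.775) = 0.686.
Then ω_n = 3/(ζ t_s) = 3/(0.686 × 0.0662) = 66.1 rad/s.

ω_n ≈ 66.1 rad/s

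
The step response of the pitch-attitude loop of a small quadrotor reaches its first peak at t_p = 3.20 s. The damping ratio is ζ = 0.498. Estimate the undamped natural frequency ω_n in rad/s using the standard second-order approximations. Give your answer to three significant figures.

ω_n ≈ 1.13 rad/s

Peak time t_p = π/ω_d, so ω_d = π/t_p = π/3.20 = 0.982 rad/s.
ω_n = ω_d/√(1−ζ²) = 0.982/√0.752 = 1.13 rad/s.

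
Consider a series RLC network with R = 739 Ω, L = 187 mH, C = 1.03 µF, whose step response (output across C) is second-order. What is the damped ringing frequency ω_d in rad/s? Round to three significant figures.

For a series RLC circuit (capacitor voltage as output), ω_n = 1/√(LC) = 1/√(187 mH · 1.03 µF) = 2280 rad/s.
ζ = (R/2)·√(C/L) = (739/2)·√(1.03 µF/187 mH) = 0.867.
The damped frequency ω_d = ω_n√(1−ζ²) = 1130 rad/s.

ω_d ≈ 1130 rad/s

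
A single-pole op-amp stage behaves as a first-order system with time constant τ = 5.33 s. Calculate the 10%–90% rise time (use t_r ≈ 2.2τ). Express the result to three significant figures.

t_r ≈ 2.2τ = 11.7 s.

t_r ≈ 11.7 s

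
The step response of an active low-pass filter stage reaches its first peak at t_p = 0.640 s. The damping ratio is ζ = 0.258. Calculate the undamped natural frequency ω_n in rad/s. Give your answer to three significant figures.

Peak time t_p = π/ω_d, so ω_d = π/t_p = π/0.640 = 4.91 rad/s.
ω_n = ω_d/√(1−ζ²) = 4.91/√0.933 = 5.08 rad/s.

ω_n ≈ 5.08 rad/s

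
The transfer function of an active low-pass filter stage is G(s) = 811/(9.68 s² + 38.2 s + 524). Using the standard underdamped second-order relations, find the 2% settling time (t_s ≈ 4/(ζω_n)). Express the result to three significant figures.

Dividing through by 9.68: denominator becomes s² + 3.946 s + 54.13.
So ω_n = √54.13 = 7.36 rad/s and ζ = 3.946/(2·7.36) = 0.268.
t_s ≈ 4/(ζω_n) = 2.03 s.

t_s ≈ 2.03 s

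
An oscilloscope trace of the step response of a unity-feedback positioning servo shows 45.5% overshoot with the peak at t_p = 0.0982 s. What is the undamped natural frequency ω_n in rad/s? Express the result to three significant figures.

ω_n ≈ 33.0 rad/s

ζ from %OS: ζ = |ln 0.455|/√(π²+ln²0.455) = 0.243.
From t_p = π/ω_d, ω_d = π/0.0982 = 32.0 rad/s, so ω_n = ω_d/√(1−ζ²) = 33.0 rad/s.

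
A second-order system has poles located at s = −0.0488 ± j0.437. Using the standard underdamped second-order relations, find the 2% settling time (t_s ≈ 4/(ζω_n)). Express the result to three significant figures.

t_s ≈ 82.0 s

For poles at −σ ± jω_d, ζω_n = σ = 0.0488, so t_s ≈ 4/σ = 82.0 s.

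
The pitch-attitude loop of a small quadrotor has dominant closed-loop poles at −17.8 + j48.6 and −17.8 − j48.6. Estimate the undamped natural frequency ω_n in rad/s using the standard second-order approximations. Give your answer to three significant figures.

The poles are at −σ ± jω_d with σ = 17.8 and ω_d = 48.6, so ω_n = √(σ²+ω_d²) = 51.8 rad/s and ζ = σ/ω_n = 0.344.

ω_n ≈ 51.8 rad/s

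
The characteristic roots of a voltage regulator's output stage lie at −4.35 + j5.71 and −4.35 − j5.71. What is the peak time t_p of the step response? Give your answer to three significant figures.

t_p ≈ 0.550 s

t_p = π/ω_d with ω_d = 5.71 (the imaginary part), so t_p = 0.550 s.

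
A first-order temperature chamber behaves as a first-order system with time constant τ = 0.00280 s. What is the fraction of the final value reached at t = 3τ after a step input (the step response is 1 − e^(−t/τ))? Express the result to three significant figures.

y(t)/y_∞ = 1 − e^(−t/τ) = 1 − e^(−3) = 1 − e^(−3.00) = 0.950.

y/y_∞ ≈ 0.950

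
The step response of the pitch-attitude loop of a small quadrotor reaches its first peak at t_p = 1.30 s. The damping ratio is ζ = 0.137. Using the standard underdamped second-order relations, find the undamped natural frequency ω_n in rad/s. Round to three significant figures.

ω_n ≈ 2.44 rad/s

Peak time t_p = π/ω_d, so ω_d = π/t_p = π/1.30 = 2.42 rad/s.
ω_n = ω_d/√(1−ζ²) = 2.42/√0.981 = 2.44 rad/s.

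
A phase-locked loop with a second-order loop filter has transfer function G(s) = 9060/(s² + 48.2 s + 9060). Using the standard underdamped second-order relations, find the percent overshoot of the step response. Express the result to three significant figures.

Comparing the denominator to s² + 2ζω_n s + ω_n²: ω_n = √9060 = 95.2 rad/s, and 2ζω_n = 48.2 so ζ = 48.2/(2·95.2) = 0.253.
%OS = 100·exp(−πζ/√(1−ζ²)) = 43.9%.

%OS ≈ 43.9%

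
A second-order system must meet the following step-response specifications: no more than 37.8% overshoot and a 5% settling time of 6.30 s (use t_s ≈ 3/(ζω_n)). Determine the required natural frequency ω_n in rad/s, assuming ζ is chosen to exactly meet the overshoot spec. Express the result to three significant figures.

ζ = −ln(OS)/√(π² + (ln OS)²). With OS = 0.378, ln OS = −0.9729 and ζ = 0.9729/3.289 = 0.296.
From t_s ≈ 3/(ζω_n): ω_n = 3/(ζ·t_s) = 3/(0.296·6.30) = 1.61 rad/s.

ω_n ≈ 1.61 rad/s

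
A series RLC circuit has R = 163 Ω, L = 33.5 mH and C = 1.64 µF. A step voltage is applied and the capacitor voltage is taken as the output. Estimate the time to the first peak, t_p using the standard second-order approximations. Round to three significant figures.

t_p ≈ 0.000896 s

For a series RLC circuit (capacitor voltage as output), ω_n = 1/√(LC) = 1/√(33.5 mH · 1.64 µF) = 4270 rad/s.
ζ = (R/2)·√(C/L) = (163/2)·√(1.64 µF/33.5 mH) = 0.570.
ω_d = ω_n√(1−ζ²) = 3500 rad/s. t_p = π/ω_d = 0.000896 s.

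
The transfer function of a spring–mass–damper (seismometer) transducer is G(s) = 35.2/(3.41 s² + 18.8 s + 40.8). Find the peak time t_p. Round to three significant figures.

Dividing through by 3.41: denominator becomes s² + 5.513 s + 11.96.
So ω_n = √11.96 = 3.46 rad/s and ζ = 5.513/(2·3.46) = 0.797.
ω_d = 3.46·√(1 − 0.797²) = 2.09 rad/s. t_p = π/ω_d = 1.50 s.

t_p ≈ 1.50 s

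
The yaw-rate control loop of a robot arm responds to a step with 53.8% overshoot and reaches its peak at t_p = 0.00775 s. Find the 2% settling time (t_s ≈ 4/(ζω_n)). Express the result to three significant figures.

From the overshoot, ζ = −ln(OS)/√(π²+ln²(OS)) = 0.194.
From t_p = π/ω_d, ω_d = π/0.00775 = 405 rad/s, so ω_n = ω_d/√(1−ζ²) = 413 rad/s.
t_s ≈ 4/(ζω_n) = 4/(0.194·413) = 0.0500 s.

t_s ≈ 0.0500 s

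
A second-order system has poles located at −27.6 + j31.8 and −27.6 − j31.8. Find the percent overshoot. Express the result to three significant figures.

The poles are at −σ ± jω_d with σ = 27.6 and ω_d = 31.8, so ω_n = √(σ²+ω_d²) = 42.1 rad/s and ζ = σ/ω_n = 0.655.
%OS = 100 e^{−πζ/√(1−ζ²)} with ζ = 0.655 gives 6.54%.

%OS ≈ 6.54%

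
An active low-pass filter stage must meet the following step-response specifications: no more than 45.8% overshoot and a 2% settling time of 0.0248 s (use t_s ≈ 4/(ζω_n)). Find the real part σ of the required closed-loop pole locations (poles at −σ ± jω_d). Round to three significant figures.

σ ≈ 161

The settling-time spec alone fixes σ = ζω_n = 4/t_s = 4/0.0248 = 161.
(Overshoot then fixes ζ = 0.241 and hence ω_d = σ·√(1−ζ²)/ζ = 649 rad/s.)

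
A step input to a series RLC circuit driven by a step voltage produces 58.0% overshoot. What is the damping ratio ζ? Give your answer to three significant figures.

ζ ≈ 0.171

Inverting the overshoot relation: ζ = |ln 0.580|/√(π² + ln²0.580) = 0.171.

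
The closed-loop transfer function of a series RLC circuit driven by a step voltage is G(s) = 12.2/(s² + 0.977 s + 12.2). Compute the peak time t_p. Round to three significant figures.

t_p ≈ 0.908 s

Comparing the denominator to s² + 2ζω_n s + ω_n²: ω_n = √12.2 = 3.49 rad/s, and 2ζω_n = 0.977 so ζ = 0.977/(2·3.49) = 0.140.
The damped frequency ω_d = ω_n√(1−ζ²) = 3.46 rad/s. Then t_p = π/ω_d = 0.908 s.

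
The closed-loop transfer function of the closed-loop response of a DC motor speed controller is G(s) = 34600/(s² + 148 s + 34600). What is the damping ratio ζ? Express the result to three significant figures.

ζ ≈ 0.398

Matching coefficients with s² + 2ζω_n s + ω_n² gives ω_n² = 34600 ⇒ ω_n = 186 rad/s, and ζ = 148/(2ω_n) = 0.398.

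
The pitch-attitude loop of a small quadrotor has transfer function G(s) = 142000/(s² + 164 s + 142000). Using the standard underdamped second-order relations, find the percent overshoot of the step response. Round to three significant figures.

%OS ≈ 49.6%

Matching coefficients with s² + 2ζω_n s + ω_n² gives ω_n² = 142000 ⇒ ω_n = 377 rad/s, and ζ = 164/(2ω_n) = 0.218.
%OS = 100·exp(−πζ/√(1−ζ²)) = 49.6%.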